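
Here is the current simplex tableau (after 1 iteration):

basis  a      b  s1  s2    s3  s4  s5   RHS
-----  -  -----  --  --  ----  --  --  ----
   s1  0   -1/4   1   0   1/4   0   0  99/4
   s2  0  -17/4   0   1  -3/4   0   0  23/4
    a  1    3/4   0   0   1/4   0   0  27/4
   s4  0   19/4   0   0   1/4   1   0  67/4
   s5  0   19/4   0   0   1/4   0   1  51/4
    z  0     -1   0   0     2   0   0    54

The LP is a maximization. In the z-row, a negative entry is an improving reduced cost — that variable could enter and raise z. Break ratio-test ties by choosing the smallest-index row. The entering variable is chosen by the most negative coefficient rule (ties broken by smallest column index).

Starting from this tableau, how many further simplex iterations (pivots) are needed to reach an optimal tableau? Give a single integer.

1

pivot: b in, s5 out → z = 1077/19
No improving column remains; optimal.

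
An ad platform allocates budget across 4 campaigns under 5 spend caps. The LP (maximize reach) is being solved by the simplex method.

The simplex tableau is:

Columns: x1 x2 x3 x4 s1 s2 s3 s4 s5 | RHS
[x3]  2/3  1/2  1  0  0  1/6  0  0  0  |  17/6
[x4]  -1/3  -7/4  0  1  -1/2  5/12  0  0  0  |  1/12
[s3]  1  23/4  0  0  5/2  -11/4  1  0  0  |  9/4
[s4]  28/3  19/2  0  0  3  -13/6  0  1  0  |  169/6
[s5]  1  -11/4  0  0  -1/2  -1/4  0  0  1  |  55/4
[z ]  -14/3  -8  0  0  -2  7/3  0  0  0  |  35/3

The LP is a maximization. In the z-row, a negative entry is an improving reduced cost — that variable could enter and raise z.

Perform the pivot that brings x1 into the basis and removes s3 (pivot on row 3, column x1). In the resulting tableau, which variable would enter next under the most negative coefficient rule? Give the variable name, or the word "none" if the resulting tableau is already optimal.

Pivot element 1. New z-row = old z-row − (-14/3)·(row 3/1).
Updated z-row coefficients: x1: 0, x2: 113/6, x3: 0, x4: 0, s1: 29/3, s2: -21/2, s3: 14/3, s4: 0, s5: 0.
The most negative is -21/2 in column s2, so s2 would enter next.

s2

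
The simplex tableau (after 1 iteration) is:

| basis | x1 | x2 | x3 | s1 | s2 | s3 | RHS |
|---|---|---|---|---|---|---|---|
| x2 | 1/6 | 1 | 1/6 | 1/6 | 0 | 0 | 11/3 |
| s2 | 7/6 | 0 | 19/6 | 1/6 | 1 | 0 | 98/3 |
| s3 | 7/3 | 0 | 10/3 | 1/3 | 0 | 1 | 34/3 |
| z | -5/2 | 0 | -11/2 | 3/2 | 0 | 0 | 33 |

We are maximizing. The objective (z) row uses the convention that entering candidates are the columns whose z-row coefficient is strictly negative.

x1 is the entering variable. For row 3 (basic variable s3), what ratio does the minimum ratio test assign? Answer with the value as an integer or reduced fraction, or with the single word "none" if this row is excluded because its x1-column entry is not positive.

34/7

Ratio = RHS / (x1 entry) = (34/3) / (7/3) = 34/7.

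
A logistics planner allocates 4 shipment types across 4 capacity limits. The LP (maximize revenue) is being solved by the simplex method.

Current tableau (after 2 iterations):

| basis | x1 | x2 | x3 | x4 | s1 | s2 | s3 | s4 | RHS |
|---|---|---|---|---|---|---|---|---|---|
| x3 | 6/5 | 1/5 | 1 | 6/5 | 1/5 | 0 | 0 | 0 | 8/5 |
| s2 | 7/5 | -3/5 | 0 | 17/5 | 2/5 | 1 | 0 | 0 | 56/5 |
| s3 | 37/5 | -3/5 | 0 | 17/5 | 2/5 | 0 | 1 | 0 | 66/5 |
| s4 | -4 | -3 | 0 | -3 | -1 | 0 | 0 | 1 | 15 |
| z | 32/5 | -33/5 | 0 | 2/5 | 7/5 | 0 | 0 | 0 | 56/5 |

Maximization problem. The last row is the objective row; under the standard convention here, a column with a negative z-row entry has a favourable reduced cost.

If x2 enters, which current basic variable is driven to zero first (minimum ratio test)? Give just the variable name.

x3

Ratios: row 1 (x3): (8/5)/(1/5) = 8; row 2 (s2): entry -3/5 ≤ 0, skip; row 3 (s3): entry -3/5 ≤ 0, skip; row 4 (s4): entry -3 ≤ 0, skip.
Minimum ratio 8 is in the x3 row, so x3 leaves.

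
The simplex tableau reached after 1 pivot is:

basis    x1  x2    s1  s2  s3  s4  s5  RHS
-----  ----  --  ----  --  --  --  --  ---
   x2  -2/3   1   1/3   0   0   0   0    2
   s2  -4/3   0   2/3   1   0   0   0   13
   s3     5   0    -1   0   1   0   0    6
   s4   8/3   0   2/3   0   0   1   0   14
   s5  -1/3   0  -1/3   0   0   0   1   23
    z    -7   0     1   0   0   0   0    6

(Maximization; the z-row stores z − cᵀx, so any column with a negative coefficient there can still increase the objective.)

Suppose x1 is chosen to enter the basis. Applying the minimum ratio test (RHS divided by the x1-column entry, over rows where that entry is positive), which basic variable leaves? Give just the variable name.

s3

Ratios: row 1 (x2): entry -2/3 ≤ 0, skip; row 2 (s2): entry -4/3 ≤ 0, skip; row 3 (s3): 6/5 = 6/5; row 4 (s4): 14/(8/3) = 21/4; row 5 (s5): entry -1/3 ≤ 0, skip.
Minimum ratio 6/5 is in the s3 row, so s3 leaves.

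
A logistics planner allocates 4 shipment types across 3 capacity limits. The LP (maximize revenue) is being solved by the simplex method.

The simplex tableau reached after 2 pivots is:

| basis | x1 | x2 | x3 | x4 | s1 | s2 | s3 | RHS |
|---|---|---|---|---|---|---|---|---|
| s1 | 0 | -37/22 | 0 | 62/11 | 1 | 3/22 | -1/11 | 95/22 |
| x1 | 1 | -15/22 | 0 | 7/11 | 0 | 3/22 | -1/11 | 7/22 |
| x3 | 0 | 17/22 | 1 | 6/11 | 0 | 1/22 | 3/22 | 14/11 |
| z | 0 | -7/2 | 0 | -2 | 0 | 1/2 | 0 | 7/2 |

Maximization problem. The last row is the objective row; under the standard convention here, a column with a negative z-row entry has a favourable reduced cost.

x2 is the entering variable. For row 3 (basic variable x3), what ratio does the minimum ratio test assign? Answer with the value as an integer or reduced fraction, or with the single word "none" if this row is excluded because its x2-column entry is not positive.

28/17

Ratio = RHS / (x2 entry) = (14/11) / (17/22) = 28/17.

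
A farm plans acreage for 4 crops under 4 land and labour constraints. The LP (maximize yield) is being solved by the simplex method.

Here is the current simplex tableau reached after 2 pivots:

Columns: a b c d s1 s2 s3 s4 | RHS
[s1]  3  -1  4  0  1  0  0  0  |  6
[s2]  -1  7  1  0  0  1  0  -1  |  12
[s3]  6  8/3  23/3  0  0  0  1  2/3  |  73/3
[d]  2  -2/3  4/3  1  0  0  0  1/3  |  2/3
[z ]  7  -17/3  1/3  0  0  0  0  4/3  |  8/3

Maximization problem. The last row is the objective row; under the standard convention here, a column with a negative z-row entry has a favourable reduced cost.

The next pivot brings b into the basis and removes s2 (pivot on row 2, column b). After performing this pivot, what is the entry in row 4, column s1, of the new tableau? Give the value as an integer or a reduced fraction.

Pivot element is row 2, column b: 7.
Normalize row 2: new (row 2, s1) = 0/7 = 0.
row 4 ← row 4 − (-2/3)·(new row 2): 0 − (-2/3)·0 = 0.

0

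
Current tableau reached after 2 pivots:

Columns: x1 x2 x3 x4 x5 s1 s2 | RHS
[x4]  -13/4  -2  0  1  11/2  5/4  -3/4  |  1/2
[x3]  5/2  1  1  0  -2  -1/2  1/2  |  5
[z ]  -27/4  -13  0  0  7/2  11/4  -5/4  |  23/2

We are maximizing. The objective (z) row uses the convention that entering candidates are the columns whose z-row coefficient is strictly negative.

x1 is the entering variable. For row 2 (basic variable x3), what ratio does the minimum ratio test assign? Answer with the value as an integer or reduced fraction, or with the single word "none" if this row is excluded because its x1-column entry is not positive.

Ratio = RHS / (x1 entry) = 5 / (5/2) = 2.

2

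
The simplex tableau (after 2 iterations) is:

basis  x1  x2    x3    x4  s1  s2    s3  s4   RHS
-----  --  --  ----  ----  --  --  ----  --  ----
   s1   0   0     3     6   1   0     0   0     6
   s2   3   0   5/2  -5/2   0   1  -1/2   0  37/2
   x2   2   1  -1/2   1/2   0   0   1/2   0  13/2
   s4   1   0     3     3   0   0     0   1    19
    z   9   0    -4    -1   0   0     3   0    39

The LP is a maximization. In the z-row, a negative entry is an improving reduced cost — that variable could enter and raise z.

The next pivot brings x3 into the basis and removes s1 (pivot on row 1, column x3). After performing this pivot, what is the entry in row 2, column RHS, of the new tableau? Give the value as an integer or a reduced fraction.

Pivot element is row 1, column x3: 3.
Normalize row 1: new (row 1, RHS) = 6/3 = 2.
row 2 ← row 2 − (5/2)·(new row 1): 37/2 − (5/2)·2 = 27/2.

27/2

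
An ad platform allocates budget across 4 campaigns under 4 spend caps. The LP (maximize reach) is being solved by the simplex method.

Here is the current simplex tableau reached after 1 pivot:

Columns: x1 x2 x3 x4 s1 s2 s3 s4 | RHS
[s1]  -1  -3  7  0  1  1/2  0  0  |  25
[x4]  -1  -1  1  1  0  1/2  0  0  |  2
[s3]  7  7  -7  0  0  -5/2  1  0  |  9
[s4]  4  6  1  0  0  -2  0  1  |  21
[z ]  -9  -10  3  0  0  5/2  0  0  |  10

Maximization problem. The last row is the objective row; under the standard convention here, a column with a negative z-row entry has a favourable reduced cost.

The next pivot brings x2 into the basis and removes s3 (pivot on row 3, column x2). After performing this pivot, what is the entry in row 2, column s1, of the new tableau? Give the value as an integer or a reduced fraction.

Pivot element is row 3, column x2: 7.
Normalize row 3: new (row 3, s1) = 0/7 = 0.
row 2 ← row 2 − (-1)·(new row 3): 0 − (-1)·0 = 0.

0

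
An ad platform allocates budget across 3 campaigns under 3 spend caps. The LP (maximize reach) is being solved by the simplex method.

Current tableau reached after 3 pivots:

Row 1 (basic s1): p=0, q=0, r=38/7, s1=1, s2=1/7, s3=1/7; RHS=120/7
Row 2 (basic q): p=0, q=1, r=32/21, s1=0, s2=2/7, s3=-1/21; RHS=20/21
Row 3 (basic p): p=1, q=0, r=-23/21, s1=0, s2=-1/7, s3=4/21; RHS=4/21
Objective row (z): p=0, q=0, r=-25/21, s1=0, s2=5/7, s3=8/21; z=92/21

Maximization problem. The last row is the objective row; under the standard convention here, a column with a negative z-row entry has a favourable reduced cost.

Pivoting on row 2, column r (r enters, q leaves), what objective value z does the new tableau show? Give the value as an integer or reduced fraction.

Minimum ratio for r: (20/21)/(32/21) = 5/8.
z changes by −(z-row coeff of r)·ratio = −(-25/21)·(5/8) = 125/168.
New z = 92/21 + (125/168) = 41/8.

41/8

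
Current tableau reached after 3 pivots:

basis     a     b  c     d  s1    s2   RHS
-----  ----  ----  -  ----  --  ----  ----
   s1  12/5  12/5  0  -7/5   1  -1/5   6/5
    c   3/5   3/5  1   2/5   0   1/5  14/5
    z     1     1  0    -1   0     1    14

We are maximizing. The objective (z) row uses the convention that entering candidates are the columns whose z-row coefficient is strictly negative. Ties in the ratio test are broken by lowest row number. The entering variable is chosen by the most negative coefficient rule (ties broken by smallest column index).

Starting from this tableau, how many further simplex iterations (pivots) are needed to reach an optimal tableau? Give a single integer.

1

pivot: d in, c out → z = 21
No improving column remains; optimal.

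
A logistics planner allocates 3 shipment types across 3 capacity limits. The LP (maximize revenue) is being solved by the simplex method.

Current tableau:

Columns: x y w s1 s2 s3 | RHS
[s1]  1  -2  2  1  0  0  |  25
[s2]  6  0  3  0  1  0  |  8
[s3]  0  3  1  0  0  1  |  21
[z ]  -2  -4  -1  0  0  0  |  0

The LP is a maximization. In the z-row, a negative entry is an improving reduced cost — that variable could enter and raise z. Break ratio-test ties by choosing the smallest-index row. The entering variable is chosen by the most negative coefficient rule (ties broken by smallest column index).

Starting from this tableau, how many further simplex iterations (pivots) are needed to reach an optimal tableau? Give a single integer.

pivot: y in, s3 out → z = 28
pivot: x in, s2 out → z = 92/3
No improving column remains; optimal.

2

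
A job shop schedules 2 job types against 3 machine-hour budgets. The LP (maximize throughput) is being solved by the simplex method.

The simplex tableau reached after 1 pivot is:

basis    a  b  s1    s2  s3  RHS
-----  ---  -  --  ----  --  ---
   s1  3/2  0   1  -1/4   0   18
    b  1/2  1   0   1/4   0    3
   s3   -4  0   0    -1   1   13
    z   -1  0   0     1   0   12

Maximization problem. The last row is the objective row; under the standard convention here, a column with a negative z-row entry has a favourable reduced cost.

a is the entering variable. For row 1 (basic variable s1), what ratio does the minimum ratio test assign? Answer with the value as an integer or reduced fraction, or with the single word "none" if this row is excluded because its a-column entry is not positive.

12

Ratio = RHS / (a entry) = 18 / (3/2) = 12.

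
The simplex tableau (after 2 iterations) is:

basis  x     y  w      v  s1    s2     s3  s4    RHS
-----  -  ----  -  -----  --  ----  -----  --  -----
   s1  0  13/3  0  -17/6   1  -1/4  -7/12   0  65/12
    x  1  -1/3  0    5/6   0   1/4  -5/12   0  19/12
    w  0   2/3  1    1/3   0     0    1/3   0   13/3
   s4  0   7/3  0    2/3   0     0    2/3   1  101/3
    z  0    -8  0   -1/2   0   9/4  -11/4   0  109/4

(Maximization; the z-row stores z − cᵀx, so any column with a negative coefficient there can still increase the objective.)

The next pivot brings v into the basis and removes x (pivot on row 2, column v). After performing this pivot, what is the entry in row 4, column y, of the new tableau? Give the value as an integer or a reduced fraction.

Pivot element is row 2, column v: 5/6.
Normalize row 2: new (row 2, y) = (-1/3)/(5/6) = -2/5.
row 4 ← row 4 − (2/3)·(new row 2): 7/3 − (2/3)·(-2/5) = 13/5.

13/5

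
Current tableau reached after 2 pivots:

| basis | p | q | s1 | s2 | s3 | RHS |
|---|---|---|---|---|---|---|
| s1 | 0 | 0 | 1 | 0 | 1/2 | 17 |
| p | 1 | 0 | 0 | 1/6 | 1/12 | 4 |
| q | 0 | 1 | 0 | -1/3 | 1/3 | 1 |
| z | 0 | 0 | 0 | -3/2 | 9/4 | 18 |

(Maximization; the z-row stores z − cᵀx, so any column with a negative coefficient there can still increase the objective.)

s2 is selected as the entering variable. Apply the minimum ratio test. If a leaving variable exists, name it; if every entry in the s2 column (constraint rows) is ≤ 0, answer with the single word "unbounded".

p

Ratios: row 1 (s1): entry 0 ≤ 0, skip; row 2 (p): 4/(1/6) = 24; row 3 (q): entry -1/3 ≤ 0, skip.
Minimum ratio is in the p row, so p leaves.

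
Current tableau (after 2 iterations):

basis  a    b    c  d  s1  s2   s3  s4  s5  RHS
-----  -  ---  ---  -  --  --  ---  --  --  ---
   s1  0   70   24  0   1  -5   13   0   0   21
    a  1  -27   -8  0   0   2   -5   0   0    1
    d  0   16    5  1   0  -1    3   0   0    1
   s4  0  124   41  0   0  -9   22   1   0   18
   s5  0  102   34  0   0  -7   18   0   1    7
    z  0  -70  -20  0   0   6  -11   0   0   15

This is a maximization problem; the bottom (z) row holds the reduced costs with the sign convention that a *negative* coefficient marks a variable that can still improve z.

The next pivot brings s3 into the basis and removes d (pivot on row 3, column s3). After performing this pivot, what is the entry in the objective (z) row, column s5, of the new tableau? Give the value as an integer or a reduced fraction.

Pivot element is row 3, column s3: 3.
Normalize row 3: new (row 3, s5) = 0/3 = 0.
z-row ← z-row − (-11)·(new row 3): 0 − (-11)·0 = 0.

0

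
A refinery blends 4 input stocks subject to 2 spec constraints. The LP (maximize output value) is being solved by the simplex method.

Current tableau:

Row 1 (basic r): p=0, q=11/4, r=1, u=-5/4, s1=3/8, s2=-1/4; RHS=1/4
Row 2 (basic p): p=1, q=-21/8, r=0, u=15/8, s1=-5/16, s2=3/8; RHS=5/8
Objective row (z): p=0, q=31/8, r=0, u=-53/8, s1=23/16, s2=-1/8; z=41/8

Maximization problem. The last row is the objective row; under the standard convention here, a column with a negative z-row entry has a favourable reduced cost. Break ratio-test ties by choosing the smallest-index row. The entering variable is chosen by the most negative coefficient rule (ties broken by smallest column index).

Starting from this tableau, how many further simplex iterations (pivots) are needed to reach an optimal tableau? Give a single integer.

2

pivot: u in, p out → z = 22/3
pivot: q in, r out → z = 164/15
No improving column remains; optimal.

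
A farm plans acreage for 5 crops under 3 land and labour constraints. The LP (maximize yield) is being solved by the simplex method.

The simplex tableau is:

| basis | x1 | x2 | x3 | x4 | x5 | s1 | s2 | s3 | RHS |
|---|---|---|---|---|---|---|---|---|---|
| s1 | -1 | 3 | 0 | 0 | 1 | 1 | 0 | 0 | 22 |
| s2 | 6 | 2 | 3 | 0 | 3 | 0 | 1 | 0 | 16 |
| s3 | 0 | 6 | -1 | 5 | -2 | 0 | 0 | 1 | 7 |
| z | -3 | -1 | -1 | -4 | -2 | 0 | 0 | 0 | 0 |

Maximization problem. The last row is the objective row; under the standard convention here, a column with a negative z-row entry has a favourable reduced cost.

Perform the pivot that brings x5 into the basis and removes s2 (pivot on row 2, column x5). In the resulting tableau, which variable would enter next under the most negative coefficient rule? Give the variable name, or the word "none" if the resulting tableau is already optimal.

x4

Pivot element 3. New z-row = old z-row − (-2)·(row 2/3).
Updated z-row coefficients: x1: 1, x2: 1/3, x3: 1, x4: -4, x5: 0, s1: 0, s2: 2/3, s3: 0.
The most negative is -4 in column x4, so x4 would enter next.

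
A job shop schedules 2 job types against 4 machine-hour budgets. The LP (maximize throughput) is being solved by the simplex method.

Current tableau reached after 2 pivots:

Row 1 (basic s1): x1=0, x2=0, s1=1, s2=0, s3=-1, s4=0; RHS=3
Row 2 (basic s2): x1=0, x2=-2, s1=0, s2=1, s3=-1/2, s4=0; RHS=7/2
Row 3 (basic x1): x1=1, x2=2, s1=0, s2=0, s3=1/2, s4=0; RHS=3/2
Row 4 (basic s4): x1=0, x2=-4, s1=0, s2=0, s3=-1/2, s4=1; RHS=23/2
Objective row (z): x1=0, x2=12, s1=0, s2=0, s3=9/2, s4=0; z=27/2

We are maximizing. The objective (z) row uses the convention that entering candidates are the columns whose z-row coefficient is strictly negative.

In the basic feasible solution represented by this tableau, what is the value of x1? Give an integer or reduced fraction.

3/2

x1 is basic (row 3); its value is the RHS of that row: 3/2.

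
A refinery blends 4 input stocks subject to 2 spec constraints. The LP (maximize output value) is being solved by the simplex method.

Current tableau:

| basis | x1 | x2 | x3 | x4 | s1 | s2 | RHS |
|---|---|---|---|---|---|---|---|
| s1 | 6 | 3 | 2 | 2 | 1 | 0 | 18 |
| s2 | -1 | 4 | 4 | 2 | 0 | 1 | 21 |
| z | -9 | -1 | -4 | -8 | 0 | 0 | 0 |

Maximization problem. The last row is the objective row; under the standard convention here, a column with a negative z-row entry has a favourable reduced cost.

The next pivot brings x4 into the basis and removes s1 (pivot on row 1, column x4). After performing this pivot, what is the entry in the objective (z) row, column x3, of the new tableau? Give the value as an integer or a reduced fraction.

Pivot element is row 1, column x4: 2.
Normalize row 1: new (row 1, x3) = 2/2 = 1.
z-row ← z-row − (-8)·(new row 1): -4 − (-8)·1 = 4.

4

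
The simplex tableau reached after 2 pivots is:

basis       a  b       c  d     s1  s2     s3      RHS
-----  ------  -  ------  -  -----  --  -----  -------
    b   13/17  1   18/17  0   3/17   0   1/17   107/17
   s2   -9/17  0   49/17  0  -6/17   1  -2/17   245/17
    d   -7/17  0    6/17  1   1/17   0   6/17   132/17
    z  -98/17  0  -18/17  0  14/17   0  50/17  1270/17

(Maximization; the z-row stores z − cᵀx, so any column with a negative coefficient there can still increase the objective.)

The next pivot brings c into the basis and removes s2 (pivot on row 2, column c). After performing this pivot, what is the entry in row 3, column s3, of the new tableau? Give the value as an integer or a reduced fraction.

18/49

Pivot element is row 2, column c: 49/17.
Normalize row 2: new (row 2, s3) = (-2/17)/(49/17) = -2/49.
row 3 ← row 3 − (6/17)·(new row 2): 6/17 − (6/17)·(-2/49) = 18/49.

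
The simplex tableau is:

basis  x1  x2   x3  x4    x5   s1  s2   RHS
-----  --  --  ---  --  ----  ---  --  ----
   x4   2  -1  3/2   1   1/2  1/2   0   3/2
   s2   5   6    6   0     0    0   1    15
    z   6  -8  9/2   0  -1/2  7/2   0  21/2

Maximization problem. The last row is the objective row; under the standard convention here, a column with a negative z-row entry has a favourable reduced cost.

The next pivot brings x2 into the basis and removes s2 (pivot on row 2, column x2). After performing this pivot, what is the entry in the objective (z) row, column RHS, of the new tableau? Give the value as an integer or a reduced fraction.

Pivot element is row 2, column x2: 6.
Normalize row 2: new (row 2, RHS) = 15/6 = 5/2.
z-row ← z-row − (-8)·(new row 2): 21/2 − (-8)·(5/2) = 61/2.

61/2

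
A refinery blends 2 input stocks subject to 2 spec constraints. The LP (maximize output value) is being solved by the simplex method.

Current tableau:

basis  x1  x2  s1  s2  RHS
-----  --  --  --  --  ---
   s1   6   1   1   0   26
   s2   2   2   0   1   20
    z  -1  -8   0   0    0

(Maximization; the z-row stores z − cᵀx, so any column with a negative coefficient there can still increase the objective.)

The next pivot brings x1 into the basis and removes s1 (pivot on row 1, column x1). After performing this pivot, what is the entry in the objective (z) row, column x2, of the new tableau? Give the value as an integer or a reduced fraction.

Pivot element is row 1, column x1: 6.
Normalize row 1: new (row 1, x2) = 1/6 = 1/6.
z-row ← z-row − (-1)·(new row 1): -8 − (-1)·(1/6) = -47/6.

-47/6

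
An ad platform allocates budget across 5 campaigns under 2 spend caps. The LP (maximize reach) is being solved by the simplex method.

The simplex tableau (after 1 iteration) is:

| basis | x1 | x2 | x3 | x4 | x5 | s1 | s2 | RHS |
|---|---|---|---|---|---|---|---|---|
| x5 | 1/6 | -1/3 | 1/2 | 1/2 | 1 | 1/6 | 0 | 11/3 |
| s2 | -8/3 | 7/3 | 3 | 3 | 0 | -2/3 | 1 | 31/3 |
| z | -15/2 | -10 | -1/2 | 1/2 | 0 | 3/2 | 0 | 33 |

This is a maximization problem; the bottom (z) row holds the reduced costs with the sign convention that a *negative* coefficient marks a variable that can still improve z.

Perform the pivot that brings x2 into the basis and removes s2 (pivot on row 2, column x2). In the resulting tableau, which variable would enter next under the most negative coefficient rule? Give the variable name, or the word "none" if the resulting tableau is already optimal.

Pivot element 7/3. New z-row = old z-row − (-10)·(row 2/(7/3)).
Updated z-row coefficients: x1: -265/14, x2: 0, x3: 173/14, x4: 187/14, x5: 0, s1: -19/14, s2: 30/7.
The most negative is -265/14 in column x1, so x1 would enter next.

x1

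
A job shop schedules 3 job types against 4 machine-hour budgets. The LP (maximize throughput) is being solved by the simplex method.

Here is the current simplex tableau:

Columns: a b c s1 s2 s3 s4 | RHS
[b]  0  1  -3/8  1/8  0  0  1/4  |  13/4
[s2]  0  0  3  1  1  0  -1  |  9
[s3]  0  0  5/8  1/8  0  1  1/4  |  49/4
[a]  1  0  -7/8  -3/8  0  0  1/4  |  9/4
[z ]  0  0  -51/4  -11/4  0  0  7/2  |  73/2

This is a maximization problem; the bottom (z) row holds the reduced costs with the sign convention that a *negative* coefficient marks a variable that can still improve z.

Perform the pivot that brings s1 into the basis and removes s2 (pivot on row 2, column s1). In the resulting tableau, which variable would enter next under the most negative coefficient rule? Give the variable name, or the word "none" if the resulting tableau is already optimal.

c

Pivot element 1. New z-row = old z-row − (-11/4)·(row 2/1).
Updated z-row coefficients: a: 0, b: 0, c: -9/2, s1: 0, s2: 11/4, s3: 0, s4: 3/4.
The most negative is -9/2 in column c, so c would enter next.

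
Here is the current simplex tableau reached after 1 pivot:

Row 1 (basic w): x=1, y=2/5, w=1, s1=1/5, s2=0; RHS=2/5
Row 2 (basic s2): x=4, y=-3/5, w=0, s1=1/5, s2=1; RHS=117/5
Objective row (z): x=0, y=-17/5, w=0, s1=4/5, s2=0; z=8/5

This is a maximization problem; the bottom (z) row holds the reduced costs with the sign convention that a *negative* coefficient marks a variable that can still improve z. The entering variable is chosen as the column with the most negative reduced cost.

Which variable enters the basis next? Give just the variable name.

y

Objective-row coefficients: x: 0, y: -17/5, w: 0, s1: 4/5, s2: 0.
The most negative is -17/5 in column y, so y enters.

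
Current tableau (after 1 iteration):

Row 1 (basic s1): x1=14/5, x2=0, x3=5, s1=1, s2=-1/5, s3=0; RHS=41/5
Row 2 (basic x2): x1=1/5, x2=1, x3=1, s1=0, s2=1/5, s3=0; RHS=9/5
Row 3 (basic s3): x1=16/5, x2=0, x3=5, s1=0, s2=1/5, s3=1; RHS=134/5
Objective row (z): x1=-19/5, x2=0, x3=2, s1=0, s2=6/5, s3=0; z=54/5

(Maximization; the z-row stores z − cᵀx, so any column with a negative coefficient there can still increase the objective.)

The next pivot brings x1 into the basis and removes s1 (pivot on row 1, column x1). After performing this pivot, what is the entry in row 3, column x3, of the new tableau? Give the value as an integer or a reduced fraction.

Pivot element is row 1, column x1: 14/5.
Normalize row 1: new (row 1, x3) = 5/(14/5) = 25/14.
row 3 ← row 3 − (16/5)·(new row 1): 5 − (16/5)·(25/14) = -5/7.

-5/7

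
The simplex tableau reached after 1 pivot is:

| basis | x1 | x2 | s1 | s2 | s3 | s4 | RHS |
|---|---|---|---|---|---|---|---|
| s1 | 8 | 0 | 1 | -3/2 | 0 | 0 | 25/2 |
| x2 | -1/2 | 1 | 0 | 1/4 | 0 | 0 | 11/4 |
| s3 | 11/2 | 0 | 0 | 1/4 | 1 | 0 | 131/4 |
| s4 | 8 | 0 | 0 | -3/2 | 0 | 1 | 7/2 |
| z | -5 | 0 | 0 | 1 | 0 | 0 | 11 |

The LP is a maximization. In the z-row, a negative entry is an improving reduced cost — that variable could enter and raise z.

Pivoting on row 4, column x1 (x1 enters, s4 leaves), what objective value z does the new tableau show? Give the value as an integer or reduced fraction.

211/16

Minimum ratio for x1: (7/2)/8 = 7/16.
z changes by −(z-row coeff of x1)·ratio = −(-5)·(7/16) = 35/16.
New z = 11 + (35/16) = 211/16.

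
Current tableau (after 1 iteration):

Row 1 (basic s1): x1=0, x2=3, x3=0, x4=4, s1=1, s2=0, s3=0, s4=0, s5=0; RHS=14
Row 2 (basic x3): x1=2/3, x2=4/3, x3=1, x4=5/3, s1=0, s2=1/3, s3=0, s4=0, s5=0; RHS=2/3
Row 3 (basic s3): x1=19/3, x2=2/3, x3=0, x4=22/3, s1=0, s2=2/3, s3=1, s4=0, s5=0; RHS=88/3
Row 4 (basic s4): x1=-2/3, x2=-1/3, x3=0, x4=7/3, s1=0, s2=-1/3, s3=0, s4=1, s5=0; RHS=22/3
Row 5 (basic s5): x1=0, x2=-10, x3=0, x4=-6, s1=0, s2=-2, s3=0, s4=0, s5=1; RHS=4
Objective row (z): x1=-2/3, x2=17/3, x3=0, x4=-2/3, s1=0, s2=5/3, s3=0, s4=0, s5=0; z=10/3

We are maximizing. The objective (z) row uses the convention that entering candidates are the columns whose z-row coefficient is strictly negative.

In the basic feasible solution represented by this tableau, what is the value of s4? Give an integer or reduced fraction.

s4 is basic (row 4); its value is the RHS of that row: 22/3.

22/3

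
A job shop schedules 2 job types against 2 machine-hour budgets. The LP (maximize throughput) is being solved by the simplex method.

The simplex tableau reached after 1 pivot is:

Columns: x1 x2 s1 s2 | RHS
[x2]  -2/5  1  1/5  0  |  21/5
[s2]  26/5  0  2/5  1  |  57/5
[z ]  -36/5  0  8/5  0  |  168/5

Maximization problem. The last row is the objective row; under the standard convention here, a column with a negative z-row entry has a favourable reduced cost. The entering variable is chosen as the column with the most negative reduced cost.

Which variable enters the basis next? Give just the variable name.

Objective-row coefficients: x1: -36/5, x2: 0, s1: 8/5, s2: 0.
The most negative is -36/5 in column x1, so x1 enters.

x1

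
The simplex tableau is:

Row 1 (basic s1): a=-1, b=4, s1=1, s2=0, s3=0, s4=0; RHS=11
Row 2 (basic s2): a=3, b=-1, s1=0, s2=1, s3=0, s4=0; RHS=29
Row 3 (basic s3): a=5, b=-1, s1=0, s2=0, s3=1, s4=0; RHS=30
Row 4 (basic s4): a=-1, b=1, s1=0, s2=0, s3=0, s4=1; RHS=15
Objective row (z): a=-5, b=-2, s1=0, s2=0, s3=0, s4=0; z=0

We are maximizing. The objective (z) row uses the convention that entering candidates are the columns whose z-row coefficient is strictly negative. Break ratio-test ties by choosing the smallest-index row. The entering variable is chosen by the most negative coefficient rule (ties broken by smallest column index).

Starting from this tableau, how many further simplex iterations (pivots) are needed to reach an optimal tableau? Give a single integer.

2

pivot: a in, s3 out → z = 30
pivot: b in, s1 out → z = 825/19
No improving column remains; optimal.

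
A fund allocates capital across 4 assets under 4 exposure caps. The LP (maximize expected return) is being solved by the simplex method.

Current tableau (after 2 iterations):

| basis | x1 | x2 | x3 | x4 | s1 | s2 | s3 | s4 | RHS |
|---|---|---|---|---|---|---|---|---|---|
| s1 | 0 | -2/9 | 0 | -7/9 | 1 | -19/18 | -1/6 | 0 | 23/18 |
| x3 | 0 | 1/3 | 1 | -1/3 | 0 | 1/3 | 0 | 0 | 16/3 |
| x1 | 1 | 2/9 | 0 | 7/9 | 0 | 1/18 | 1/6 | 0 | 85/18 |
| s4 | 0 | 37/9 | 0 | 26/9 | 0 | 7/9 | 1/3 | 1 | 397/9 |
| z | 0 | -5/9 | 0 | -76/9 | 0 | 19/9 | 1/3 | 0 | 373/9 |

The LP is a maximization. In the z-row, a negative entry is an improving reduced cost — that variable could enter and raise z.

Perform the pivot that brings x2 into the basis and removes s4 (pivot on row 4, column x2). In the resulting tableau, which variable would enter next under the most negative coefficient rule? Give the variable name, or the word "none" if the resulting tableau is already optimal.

x4

Pivot element 37/9. New z-row = old z-row − (-5/9)·(row 4/(37/9)).
Updated z-row coefficients: x1: 0, x2: 0, x3: 0, x4: -298/37, s1: 0, s2: 82/37, s3: 14/37, s4: 5/37.
The most negative is -298/37 in column x4, so x4 would enter next.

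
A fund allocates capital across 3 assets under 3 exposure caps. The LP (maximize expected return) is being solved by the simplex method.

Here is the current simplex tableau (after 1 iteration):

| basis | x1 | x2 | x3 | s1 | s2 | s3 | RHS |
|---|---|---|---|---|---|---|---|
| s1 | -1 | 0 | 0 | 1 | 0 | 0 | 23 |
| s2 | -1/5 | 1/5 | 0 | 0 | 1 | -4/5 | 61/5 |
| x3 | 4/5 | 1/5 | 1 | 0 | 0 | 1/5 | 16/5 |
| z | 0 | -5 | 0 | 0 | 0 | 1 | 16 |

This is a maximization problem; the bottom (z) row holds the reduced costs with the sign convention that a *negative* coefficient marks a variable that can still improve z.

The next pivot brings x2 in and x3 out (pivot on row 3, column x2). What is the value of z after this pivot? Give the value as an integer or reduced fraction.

96

Minimum ratio for x2: (16/5)/(1/5) = 16.
z changes by −(z-row coeff of x2)·ratio = −(-5)·16 = 80.
New z = 16 + 80 = 96.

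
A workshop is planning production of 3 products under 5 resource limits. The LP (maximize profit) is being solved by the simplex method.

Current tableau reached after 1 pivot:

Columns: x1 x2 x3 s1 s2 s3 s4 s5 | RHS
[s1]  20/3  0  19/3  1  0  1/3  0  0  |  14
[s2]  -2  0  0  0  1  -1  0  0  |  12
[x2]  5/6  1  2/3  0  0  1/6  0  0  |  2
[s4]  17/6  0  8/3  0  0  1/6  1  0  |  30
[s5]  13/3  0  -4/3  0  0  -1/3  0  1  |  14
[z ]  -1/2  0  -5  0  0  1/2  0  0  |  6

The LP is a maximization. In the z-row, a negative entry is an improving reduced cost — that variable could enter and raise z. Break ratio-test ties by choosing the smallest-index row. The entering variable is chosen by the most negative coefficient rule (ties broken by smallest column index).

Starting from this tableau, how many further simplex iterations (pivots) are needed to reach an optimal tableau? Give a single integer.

pivot: x3 in, s1 out → z = 324/19
No improving column remains; optimal.

1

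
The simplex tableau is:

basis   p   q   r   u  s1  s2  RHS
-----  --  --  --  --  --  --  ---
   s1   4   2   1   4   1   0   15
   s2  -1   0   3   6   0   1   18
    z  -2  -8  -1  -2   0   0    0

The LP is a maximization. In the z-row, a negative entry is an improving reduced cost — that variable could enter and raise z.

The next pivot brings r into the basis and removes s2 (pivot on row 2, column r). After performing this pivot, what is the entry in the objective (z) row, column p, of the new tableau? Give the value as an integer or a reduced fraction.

Pivot element is row 2, column r: 3.
Normalize row 2: new (row 2, p) = (-1)/3 = -1/3.
z-row ← z-row − (-1)·(new row 2): -2 − (-1)·(-1/3) = -7/3.

-7/3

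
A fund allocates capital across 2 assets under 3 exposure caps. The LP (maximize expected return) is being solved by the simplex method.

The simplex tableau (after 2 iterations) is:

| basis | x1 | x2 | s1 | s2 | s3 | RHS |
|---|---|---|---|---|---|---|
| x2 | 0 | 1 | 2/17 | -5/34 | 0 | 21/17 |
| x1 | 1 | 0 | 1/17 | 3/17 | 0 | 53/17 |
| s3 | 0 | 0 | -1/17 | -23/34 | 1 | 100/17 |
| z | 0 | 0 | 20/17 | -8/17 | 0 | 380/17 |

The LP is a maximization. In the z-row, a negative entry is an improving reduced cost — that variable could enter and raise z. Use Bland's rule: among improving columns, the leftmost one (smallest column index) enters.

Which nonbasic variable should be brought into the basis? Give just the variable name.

Objective-row coefficients: x1: 0, x2: 0, s1: 20/17, s2: -8/17, s3: 0.
Improving columns: s2. Bland's rule picks the smallest column index → s2.

s2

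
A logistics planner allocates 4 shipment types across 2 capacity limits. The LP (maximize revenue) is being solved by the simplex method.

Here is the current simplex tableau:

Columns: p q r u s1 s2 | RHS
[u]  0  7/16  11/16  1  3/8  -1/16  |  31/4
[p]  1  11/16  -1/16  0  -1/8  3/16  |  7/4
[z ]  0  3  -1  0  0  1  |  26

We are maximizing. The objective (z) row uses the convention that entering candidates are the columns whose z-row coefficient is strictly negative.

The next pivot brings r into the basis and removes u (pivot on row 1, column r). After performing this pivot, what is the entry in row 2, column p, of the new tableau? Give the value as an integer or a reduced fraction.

1

Pivot element is row 1, column r: 11/16.
Normalize row 1: new (row 1, p) = 0/(11/16) = 0.
row 2 ← row 2 − (-1/16)·(new row 1): 1 − (-1/16)·0 = 1.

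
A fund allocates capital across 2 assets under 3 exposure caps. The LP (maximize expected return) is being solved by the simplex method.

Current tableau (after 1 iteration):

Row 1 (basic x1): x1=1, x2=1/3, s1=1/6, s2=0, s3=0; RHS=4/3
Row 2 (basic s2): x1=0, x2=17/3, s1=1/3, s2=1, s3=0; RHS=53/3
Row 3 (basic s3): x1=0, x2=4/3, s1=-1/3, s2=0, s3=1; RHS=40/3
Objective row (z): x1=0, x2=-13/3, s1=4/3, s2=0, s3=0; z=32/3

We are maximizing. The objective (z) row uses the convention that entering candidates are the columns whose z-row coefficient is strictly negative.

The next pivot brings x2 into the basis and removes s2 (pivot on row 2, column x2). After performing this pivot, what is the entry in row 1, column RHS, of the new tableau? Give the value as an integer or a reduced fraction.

5/17

Pivot element is row 2, column x2: 17/3.
Normalize row 2: new (row 2, RHS) = (53/3)/(17/3) = 53/17.
row 1 ← row 1 − (1/3)·(new row 2): 4/3 − (1/3)·(53/17) = 5/17.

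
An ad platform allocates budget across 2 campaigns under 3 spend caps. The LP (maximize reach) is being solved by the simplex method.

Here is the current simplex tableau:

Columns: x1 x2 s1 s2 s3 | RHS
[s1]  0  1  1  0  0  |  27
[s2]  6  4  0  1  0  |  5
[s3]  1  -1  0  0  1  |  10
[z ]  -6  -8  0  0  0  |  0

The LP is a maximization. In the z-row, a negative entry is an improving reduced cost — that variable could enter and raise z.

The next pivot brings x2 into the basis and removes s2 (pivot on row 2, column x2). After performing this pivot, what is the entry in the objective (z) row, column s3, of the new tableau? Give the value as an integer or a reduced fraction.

0

Pivot element is row 2, column x2: 4.
Normalize row 2: new (row 2, s3) = 0/4 = 0.
z-row ← z-row − (-8)·(new row 2): 0 − (-8)·0 = 0.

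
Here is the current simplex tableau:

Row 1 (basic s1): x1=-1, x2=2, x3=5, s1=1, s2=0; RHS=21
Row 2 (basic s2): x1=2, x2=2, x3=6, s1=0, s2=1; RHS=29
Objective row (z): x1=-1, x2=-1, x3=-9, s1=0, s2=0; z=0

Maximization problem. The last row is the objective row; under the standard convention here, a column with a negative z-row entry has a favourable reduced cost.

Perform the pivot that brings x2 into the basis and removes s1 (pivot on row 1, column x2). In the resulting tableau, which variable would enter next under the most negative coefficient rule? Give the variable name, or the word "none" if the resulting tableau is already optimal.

x3

Pivot element 2. New z-row = old z-row − (-1)·(row 1/2).
Updated z-row coefficients: x1: -3/2, x2: 0, x3: -13/2, s1: 1/2, s2: 0.
The most negative is -13/2 in column x3, so x3 would enter next.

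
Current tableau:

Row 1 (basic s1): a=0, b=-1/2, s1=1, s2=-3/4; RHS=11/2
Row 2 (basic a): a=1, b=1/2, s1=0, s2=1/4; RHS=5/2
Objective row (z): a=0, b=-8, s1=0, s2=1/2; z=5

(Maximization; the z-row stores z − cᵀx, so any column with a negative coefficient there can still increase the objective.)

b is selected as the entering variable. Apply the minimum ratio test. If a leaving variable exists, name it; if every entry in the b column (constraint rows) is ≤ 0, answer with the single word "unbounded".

a

Ratios: row 1 (s1): entry -1/2 ≤ 0, skip; row 2 (a): (5/2)/(1/2) = 5.
Minimum ratio is in the a row, so a leaves.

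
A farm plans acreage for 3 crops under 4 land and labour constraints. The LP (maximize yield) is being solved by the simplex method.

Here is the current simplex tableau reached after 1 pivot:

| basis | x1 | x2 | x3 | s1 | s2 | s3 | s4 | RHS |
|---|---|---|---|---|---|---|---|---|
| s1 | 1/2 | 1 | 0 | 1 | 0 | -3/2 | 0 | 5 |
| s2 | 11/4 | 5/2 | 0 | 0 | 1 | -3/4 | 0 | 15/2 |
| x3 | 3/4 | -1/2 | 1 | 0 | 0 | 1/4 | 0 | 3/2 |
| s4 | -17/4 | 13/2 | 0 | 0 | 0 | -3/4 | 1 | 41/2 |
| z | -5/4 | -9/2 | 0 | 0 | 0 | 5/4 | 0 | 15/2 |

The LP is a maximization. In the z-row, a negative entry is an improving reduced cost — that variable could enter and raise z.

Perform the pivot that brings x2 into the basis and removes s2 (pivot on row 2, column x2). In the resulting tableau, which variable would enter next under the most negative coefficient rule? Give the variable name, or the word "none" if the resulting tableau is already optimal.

Pivot element 5/2. New z-row = old z-row − (-9/2)·(row 2/(5/2)).
Updated z-row coefficients: x1: 37/10, x2: 0, x3: 0, s1: 0, s2: 9/5, s3: -1/10, s4: 0.
The most negative is -1/10 in column s3, so s3 would enter next.

s3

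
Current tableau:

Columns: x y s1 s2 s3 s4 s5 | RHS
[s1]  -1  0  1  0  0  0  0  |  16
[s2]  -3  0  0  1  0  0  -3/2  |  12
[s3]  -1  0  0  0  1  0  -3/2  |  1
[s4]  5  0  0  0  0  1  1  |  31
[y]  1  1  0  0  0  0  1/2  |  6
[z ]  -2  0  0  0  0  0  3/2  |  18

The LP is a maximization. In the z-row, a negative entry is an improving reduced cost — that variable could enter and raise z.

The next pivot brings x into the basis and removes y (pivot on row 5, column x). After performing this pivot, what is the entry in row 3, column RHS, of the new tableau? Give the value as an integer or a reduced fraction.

Pivot element is row 5, column x: 1.
Normalize row 5: new (row 5, RHS) = 6/1 = 6.
row 3 ← row 3 − (-1)·(new row 5): 1 − (-1)·6 = 7.

7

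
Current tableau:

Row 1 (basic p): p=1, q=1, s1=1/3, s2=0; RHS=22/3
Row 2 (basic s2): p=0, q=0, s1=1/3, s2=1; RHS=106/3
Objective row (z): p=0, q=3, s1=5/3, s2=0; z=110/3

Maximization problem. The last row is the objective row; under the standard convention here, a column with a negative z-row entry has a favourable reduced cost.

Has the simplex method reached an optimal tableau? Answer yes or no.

No objective-row coefficient is strictly negative, so no entering variable exists; the tableau is optimal.

yes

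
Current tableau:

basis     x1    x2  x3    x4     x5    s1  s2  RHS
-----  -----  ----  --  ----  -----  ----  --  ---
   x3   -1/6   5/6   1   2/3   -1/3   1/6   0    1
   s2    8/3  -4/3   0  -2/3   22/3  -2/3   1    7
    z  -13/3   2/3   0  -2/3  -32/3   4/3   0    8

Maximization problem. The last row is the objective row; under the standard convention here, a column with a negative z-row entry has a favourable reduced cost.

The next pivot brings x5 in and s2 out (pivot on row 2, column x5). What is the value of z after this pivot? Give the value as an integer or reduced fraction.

200/11

Minimum ratio for x5: 7/(22/3) = 21/22.
z changes by −(z-row coeff of x5)·ratio = −(-32/3)·(21/22) = 112/11.
New z = 8 + (112/11) = 200/11.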